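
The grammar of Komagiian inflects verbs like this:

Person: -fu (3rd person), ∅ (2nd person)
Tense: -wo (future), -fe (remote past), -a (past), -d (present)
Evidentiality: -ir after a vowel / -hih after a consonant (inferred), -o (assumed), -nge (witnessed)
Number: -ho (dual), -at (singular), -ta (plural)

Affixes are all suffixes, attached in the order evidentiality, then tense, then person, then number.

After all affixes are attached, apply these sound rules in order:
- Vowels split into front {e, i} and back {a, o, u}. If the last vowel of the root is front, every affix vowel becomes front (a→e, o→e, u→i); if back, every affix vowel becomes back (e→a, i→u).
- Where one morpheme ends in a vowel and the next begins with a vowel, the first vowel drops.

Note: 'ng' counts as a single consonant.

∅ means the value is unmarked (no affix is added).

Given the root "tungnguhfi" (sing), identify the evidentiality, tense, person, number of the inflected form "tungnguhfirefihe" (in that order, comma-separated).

inferred, past, 3rd person, dual

Segment: tungnguhfi-ir-a-fu-ho.
evidentiality: -ir/hih → inferred.
tense: -a → past.
person: -fu → 3rd person.
number: -ho → dual.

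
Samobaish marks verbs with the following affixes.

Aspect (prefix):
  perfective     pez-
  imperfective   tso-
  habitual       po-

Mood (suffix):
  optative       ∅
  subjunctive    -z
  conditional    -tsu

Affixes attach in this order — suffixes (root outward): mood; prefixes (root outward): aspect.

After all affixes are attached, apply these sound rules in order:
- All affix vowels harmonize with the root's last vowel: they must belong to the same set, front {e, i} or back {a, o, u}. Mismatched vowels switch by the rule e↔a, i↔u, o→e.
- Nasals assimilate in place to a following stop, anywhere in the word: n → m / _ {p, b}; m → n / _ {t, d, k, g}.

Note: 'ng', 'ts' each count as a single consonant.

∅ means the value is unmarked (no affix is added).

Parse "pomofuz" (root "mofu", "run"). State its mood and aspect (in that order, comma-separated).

subjunctive, habitual

Segment: po-mofu-z.
mood: -z → subjunctive.
aspect: po- → habitual.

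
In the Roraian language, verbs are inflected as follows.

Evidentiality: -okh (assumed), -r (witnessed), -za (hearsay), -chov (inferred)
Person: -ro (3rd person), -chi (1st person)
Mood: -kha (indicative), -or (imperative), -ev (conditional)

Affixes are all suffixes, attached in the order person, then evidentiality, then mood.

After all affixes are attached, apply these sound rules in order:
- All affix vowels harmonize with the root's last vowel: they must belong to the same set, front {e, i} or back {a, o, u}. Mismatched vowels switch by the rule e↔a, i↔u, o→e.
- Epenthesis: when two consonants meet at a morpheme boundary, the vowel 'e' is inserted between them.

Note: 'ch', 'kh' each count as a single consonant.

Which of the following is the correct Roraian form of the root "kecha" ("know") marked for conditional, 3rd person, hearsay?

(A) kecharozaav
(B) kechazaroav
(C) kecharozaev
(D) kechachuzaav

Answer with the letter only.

A

Attach person 3rd person -ro → kecharo.
Attach evidentiality hearsay -za → kecharoza.
Attach mood conditional -ev → kecharozaev.
Apply vowel harmony: kecharozaev → kecharozaav.
Epenthesis: no change.
So the correct form is kecharozaav, option (A).
(D) kechachuzaav is wrong: it uses 1st person instead of 3rd person for person.
(C) kecharozaev is wrong: it fails to apply the sound rule(s).
(B) kechazaroav is wrong: it has the affixes in the wrong order.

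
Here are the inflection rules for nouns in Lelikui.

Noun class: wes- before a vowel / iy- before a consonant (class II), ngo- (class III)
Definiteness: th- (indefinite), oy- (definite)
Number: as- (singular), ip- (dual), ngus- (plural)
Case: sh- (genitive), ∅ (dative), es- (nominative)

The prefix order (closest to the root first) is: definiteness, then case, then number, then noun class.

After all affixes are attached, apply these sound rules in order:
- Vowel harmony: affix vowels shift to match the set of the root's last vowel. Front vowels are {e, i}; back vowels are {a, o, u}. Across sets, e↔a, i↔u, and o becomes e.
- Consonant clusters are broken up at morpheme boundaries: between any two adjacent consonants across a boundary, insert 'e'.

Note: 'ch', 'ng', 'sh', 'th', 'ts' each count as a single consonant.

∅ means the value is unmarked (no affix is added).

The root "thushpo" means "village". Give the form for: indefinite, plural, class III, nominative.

Attach definiteness indefinite th- → ththushpo.
Attach case nominative es- → esththushpo.
Attach number plural ngus- → ngusesththushpo.
Attach noun class class III ngo- → ngongusesththushpo.
Apply vowel harmony: ngongusesththushpo → ngongusasththushpo.
Apply epenthesis: ngongusasththushpo → ngongusasethethushpo.

ngongusasethethushpo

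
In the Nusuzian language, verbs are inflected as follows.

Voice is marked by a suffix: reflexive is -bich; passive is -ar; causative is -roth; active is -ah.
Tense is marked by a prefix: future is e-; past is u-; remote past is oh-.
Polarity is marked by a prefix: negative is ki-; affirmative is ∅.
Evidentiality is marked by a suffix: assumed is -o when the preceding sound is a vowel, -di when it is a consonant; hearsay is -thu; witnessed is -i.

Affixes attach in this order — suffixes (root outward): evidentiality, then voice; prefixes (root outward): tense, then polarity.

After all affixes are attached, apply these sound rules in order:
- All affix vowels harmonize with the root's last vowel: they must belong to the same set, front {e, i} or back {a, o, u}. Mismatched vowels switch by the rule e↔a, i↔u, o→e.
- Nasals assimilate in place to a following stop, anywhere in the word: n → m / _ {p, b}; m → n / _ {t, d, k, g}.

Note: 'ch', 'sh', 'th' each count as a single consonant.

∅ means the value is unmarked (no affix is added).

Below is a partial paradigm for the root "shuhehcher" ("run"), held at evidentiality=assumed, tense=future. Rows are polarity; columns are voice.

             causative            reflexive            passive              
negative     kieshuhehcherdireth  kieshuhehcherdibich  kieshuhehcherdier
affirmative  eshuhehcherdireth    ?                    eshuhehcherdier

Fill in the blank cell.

eshuhehcherdibich

Attach evidentiality assumed -di (after consonant 'r') → shuhehcherdi.
Attach voice reflexive -bich → shuhehcherdibich.
Attach tense future e- → eshuhehcherdibich.
polarity = affirmative: zero marking, form stays eshuhehcherdibich.
Vowel harmony: no change.
Nasal assimilation: no change.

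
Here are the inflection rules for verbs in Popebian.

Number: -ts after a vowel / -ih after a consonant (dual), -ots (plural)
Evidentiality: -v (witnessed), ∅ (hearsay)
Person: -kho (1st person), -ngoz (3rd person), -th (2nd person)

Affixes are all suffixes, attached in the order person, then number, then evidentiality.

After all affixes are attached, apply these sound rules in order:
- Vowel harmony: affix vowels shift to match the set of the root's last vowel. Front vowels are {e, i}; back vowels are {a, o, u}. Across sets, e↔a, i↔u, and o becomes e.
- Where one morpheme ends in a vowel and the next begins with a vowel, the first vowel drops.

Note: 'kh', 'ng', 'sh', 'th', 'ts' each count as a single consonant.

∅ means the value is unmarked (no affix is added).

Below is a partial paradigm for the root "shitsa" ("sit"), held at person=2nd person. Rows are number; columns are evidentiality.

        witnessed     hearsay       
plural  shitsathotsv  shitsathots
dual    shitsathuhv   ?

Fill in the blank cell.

Attach person 2nd person -th → shitsath.
Attach number dual -ih (after consonant 'th') → shitsathih.
evidentiality = hearsay: zero marking, form stays shitsathih.
Apply vowel harmony: shitsathih → shitsathuh.
Vowel deletion: no change.

shitsathuh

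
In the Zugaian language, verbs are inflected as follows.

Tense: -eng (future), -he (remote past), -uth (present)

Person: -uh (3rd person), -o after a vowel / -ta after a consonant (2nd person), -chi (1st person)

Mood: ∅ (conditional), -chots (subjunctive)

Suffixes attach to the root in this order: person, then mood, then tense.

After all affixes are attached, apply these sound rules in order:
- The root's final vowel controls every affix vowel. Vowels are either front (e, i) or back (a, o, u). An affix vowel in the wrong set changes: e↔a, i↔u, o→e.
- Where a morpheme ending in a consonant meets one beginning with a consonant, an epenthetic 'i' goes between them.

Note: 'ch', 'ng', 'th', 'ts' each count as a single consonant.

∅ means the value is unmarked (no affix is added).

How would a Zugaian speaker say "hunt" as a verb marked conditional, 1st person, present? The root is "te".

techiith

Attach person 1st person -chi → techi.
mood = conditional: zero marking, form stays techi.
Attach tense present -uth → techiuth.
Apply vowel harmony: techiuth → techiith.
Epenthesis: no change.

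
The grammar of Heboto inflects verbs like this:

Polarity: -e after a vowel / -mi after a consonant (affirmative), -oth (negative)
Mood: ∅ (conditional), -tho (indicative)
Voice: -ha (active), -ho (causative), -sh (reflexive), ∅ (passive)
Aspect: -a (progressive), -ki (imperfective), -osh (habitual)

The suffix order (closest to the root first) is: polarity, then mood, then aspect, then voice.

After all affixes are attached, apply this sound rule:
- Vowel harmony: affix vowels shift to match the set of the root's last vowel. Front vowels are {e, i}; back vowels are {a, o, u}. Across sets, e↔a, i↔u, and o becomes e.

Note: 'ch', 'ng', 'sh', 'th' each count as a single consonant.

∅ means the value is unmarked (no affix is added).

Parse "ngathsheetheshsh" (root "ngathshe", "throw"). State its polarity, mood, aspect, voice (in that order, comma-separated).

negative, conditional, habitual, reflexive

Segment: ngathshe-oth-osh-sh.
polarity: -oth → negative.
mood: ∅ → conditional.
aspect: -osh → habitual.
voice: -sh → reflexive.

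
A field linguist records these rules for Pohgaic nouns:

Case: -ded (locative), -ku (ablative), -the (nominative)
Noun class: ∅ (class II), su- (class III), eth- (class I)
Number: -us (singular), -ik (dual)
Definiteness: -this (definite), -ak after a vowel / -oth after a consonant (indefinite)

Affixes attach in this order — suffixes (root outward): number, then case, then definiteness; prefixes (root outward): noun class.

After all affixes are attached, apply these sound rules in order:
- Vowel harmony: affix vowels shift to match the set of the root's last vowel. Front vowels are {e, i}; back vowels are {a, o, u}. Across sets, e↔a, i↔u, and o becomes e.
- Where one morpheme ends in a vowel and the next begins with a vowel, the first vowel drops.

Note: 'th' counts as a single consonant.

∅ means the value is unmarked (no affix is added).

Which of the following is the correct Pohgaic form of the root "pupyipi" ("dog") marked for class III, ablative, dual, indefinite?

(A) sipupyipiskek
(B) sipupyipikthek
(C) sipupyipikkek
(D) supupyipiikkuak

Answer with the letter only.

C

Attach number dual -ik → pupyipiik.
Attach noun class class III su- → supupyipiik.
Attach case ablative -ku → supupyipiikku.
Attach definiteness indefinite -ak (after vowel 'u') → supupyipiikkuak.
Apply vowel harmony: supupyipiikkuak → sipupyipiikkiek.
Apply vowel deletion: sipupyipiikkiek → sipupyipikkek.
So the correct form is sipupyipikkek, option (C).
(A) sipupyipiskek is wrong: it uses singular instead of dual for number.
(B) sipupyipikthek is wrong: it uses nominative instead of ablative for case.
(D) supupyipiikkuak is wrong: it fails to apply the sound rule(s).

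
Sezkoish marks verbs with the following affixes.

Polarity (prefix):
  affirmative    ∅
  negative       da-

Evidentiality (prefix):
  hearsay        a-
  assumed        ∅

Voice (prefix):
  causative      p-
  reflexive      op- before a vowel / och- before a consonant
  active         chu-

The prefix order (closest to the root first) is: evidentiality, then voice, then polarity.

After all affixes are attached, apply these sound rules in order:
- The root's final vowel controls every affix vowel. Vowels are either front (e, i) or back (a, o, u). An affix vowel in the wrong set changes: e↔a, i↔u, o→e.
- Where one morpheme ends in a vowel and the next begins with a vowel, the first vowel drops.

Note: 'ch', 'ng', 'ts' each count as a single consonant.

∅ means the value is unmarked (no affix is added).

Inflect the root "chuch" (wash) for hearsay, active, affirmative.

chachuch

Attach evidentiality hearsay a- → achuch.
Attach voice active chu- → chuachuch.
polarity = affirmative: zero marking, form stays chuachuch.
Vowel harmony: no change.
Apply vowel deletion: chuachuch → chachuch.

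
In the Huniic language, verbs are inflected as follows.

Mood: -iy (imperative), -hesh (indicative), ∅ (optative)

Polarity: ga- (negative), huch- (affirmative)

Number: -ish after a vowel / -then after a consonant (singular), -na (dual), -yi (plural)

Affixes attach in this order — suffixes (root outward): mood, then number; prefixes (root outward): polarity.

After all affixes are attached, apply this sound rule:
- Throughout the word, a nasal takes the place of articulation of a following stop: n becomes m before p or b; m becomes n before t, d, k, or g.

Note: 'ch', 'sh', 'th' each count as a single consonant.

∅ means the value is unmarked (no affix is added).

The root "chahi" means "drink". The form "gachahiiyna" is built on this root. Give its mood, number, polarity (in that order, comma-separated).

imperative, dual, negative

Segment: ga-chahi-iy-na.
mood: -iy → imperative.
number: -na → dual.
polarity: ga- → negative.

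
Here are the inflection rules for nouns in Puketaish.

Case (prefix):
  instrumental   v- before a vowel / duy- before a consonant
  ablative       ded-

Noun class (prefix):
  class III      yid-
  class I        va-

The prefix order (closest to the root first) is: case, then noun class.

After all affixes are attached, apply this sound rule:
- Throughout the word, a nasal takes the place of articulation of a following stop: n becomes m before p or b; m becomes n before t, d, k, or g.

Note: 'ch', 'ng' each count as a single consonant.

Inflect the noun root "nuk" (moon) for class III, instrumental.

Attach case instrumental duy- (before consonant 'n') → duynuk.
Attach noun class class III yid- → yidduynuk.
Nasal assimilation: no change.

yidduynuk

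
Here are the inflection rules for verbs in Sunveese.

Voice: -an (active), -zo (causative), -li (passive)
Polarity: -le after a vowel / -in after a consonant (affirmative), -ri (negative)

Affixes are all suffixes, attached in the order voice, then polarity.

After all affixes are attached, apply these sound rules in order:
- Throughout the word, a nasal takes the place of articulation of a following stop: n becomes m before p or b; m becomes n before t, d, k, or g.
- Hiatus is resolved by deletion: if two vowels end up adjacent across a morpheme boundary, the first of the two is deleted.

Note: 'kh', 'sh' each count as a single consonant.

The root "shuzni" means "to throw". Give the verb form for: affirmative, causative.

Attach voice causative -zo → shuznizo.
Attach polarity affirmative -le (after vowel 'o') → shuznizole.
Nasal assimilation: no change.
Vowel deletion: no change.

shuznizole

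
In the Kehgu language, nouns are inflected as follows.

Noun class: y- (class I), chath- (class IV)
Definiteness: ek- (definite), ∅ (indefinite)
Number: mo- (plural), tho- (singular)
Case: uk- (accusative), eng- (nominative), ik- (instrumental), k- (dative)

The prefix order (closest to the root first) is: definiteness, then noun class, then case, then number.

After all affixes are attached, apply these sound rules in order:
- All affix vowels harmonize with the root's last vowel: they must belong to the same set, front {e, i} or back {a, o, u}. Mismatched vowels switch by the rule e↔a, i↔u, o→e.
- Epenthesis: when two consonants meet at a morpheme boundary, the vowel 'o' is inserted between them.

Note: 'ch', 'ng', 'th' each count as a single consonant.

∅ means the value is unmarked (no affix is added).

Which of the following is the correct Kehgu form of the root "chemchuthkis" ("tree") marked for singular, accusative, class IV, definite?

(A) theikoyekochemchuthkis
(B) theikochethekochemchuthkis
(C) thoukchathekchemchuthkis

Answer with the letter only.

B

Attach definiteness definite ek- → ekchemchuthkis.
Attach noun class class IV chath- → chathekchemchuthkis.
Attach case accusative uk- → ukchathekchemchuthkis.
Attach number singular tho- → thoukchathekchemchuthkis.
Apply vowel harmony: thoukchathekchemchuthkis → theikchethekchemchuthkis.
Apply epenthesis: theikchethekchemchuthkis → theikochethekochemchuthkis.
So the correct form is theikochethekochemchuthkis, option (B).
(C) thoukchathekchemchuthkis is wrong: it fails to apply the sound rule(s).
(A) theikoyekochemchuthkis is wrong: it uses class I instead of class IV for noun class.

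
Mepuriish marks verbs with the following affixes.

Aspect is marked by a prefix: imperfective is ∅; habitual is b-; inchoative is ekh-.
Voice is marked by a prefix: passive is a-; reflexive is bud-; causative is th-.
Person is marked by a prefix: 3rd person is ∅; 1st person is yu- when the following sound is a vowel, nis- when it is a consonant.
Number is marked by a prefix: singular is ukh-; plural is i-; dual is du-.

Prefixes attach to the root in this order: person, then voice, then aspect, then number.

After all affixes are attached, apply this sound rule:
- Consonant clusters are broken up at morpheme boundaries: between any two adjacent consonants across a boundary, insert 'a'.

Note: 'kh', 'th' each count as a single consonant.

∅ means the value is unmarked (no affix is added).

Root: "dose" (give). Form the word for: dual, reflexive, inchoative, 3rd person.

duekhabudadose

person = 3rd person: zero marking, form stays dose.
Attach voice reflexive bud- → buddose.
Attach aspect inchoative ekh- → ekhbuddose.
Attach number dual du- → duekhbuddose.
Apply epenthesis: duekhbuddose → duekhabudadose.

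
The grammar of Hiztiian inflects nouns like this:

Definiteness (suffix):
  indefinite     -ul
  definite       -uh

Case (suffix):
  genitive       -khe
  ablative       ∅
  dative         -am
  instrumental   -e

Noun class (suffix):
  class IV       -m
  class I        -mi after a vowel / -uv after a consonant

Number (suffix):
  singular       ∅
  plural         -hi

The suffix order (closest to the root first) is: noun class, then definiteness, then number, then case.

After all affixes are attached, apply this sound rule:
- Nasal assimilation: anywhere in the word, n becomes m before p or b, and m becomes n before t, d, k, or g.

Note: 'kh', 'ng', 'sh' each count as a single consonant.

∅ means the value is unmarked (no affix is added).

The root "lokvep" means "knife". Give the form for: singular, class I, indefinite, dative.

lokvepuvulam

Attach noun class class I -uv (after consonant 'p') → lokvepuv.
Attach definiteness indefinite -ul → lokvepuvul.
number = singular: zero marking, form stays lokvepuvul.
Attach case dative -am → lokvepuvulam.
Nasal assimilation: no change.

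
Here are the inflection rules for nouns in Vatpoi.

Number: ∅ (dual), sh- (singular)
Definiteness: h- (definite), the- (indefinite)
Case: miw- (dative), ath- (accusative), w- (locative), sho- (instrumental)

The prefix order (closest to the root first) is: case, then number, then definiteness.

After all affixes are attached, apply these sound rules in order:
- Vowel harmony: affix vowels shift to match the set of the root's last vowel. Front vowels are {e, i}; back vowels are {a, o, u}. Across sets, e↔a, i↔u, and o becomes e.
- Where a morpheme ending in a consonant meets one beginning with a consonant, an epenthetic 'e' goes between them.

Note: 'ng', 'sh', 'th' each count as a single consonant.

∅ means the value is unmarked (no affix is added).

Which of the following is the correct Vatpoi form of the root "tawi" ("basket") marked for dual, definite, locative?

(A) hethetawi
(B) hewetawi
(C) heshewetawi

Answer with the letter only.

B

Attach case locative w- → wtawi.
number = dual: zero marking, form stays wtawi.
Attach definiteness definite h- → hwtawi.
Vowel harmony: no change.
Apply epenthesis: hwtawi → hewetawi.
So the correct form is hewetawi, option (B).
(A) hethetawi is wrong: it uses accusative instead of locative for case.
(C) heshewetawi is wrong: it uses singular instead of dual for number.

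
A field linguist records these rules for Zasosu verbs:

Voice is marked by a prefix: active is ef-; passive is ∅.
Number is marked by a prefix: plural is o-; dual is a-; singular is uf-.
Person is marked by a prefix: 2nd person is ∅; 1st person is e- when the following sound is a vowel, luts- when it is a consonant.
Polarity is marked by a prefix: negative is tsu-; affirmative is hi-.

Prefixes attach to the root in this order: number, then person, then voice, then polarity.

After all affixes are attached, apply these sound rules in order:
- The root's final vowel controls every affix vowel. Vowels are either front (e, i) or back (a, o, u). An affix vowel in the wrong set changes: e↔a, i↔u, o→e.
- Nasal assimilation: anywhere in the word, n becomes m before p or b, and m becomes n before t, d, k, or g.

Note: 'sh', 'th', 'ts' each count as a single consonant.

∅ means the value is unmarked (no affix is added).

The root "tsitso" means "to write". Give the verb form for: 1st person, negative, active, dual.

Attach number dual a- → atsitso.
Attach person 1st person e- (before vowel 'a') → eatsitso.
Attach voice active ef- → efeatsitso.
Attach polarity negative tsu- → tsuefeatsitso.
Apply vowel harmony: tsuefeatsitso → tsuafaatsitso.
Nasal assimilation: no change.

tsuafaatsitso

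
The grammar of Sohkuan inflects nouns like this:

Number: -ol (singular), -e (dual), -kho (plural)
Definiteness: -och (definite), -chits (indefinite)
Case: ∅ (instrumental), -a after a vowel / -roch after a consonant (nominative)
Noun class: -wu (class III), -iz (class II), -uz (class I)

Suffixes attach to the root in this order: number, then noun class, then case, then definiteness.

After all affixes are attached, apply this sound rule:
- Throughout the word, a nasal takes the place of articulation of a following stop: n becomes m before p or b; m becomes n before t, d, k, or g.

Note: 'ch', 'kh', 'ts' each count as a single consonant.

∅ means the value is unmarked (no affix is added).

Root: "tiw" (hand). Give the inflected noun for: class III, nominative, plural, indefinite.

tiwkhowuachits

Attach number plural -kho → tiwkho.
Attach noun class class III -wu → tiwkhowu.
Attach case nominative -a (after vowel 'u') → tiwkhowua.
Attach definiteness indefinite -chits → tiwkhowuachits.
Nasal assimilation: no change.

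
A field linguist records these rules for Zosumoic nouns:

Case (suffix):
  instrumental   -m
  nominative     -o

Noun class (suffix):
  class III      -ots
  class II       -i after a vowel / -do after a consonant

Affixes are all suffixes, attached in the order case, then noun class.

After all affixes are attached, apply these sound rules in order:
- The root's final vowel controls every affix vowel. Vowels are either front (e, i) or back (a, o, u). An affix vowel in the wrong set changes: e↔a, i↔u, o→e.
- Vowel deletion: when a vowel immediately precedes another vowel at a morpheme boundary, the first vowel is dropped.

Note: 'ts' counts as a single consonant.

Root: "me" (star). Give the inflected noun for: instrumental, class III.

Attach case instrumental -m → mem.
Attach noun class class III -ots → memots.
Apply vowel harmony: memots → memets.
Vowel deletion: no change.

memets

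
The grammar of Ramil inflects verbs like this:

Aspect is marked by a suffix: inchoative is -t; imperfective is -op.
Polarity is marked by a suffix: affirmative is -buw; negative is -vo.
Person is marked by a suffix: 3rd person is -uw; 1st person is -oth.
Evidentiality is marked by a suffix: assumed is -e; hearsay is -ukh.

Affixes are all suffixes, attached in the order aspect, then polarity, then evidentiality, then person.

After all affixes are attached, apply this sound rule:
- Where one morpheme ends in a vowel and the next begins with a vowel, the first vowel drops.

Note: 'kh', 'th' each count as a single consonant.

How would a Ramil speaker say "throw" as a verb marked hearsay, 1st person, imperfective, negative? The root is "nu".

Attach aspect imperfective -op → nuop.
Attach polarity negative -vo → nuopvo.
Attach evidentiality hearsay -ukh → nuopvoukh.
Attach person 1st person -oth → nuopvoukhoth.
Apply vowel deletion: nuopvoukhoth → nopvukhoth.

nopvukhoth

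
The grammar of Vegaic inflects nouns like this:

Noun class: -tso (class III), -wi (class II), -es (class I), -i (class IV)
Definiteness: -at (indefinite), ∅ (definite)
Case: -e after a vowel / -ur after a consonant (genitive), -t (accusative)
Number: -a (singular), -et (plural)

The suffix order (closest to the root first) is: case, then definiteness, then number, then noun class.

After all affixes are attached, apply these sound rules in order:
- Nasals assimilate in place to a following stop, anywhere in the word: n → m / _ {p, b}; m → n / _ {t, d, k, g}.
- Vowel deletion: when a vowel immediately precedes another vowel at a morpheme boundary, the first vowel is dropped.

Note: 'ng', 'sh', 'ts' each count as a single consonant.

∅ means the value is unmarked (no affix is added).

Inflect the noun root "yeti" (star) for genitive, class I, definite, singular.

Attach case genitive -e (after vowel 'i') → yetie.
definiteness = definite: zero marking, form stays yetie.
Attach number singular -a → yetiea.
Attach noun class class I -es → yetieaes.
Nasal assimilation: no change.
Apply vowel deletion: yetieaes → yetes.

yetes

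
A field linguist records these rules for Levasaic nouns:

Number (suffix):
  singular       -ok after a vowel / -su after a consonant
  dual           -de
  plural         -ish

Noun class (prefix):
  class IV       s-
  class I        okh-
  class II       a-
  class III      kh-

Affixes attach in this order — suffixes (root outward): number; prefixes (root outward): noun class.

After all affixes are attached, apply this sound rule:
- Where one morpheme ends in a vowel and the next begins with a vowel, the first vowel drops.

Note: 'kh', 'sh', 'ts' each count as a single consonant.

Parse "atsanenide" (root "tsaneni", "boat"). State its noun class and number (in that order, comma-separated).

class II, dual

Segment: a-tsaneni-de.
noun class: a- → class II.
number: -de → dual.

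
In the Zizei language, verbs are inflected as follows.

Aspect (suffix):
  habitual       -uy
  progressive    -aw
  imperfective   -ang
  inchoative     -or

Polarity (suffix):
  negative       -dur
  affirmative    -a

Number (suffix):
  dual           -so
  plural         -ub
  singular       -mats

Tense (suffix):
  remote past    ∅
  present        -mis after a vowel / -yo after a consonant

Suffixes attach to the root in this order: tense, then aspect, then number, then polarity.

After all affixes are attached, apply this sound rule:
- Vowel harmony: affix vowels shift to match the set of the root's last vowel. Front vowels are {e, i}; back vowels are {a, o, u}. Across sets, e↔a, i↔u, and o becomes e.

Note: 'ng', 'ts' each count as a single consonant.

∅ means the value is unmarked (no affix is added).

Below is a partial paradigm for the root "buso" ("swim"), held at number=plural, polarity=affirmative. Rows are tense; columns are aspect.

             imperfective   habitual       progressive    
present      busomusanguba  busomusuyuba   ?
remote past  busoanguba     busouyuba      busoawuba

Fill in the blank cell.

busomusawuba

Attach tense present -mis (after vowel 'o') → busomis.
Attach aspect progressive -aw → busomisaw.
Attach number plural -ub → busomisawub.
Attach polarity affirmative -a → busomisawuba.
Apply vowel harmony: busomisawuba → busomusawuba.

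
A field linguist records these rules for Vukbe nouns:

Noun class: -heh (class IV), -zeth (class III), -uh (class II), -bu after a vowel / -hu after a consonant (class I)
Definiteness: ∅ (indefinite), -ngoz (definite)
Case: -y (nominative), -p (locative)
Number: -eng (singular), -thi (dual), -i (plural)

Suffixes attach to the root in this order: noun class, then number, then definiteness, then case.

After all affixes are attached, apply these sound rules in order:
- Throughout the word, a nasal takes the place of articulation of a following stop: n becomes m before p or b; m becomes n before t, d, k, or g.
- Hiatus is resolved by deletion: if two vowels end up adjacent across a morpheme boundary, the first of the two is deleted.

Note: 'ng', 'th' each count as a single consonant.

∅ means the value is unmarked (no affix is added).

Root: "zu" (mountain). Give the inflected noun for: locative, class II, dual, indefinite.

Attach noun class class II -uh → zuuh.
Attach number dual -thi → zuuhthi.
definiteness = indefinite: zero marking, form stays zuuhthi.
Attach case locative -p → zuuhthip.
Nasal assimilation: no change.
Apply vowel deletion: zuuhthip → zuhthip.

zuhthip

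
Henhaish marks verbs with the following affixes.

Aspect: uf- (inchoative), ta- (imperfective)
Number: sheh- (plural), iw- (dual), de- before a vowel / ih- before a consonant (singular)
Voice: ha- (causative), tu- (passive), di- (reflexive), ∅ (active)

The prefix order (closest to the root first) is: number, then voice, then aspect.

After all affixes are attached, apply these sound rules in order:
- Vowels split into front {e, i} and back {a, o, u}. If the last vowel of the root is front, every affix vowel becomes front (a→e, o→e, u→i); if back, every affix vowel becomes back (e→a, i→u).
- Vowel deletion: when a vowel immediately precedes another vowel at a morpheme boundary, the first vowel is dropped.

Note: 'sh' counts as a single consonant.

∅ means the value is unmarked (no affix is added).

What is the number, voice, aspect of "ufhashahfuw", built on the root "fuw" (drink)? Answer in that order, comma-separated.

Segment: uf-ha-sheh-fuw.
number: sheh- → plural.
voice: ha- → causative.
aspect: uf- → inchoative.

plural, causative, inchoative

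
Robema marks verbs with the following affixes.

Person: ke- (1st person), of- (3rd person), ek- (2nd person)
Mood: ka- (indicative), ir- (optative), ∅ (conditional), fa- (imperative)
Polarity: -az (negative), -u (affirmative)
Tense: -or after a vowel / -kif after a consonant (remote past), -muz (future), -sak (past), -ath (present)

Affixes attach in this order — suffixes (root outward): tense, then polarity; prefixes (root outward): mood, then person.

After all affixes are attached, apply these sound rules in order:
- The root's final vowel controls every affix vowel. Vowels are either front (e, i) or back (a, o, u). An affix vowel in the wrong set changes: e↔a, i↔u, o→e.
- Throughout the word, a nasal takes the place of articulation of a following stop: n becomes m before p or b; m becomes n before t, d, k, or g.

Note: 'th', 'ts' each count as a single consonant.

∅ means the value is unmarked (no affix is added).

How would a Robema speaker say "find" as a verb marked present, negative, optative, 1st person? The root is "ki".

Attach mood optative ir- → irki.
Attach tense present -ath → irkiath.
Attach polarity negative -az → irkiathaz.
Attach person 1st person ke- → keirkiathaz.
Apply vowel harmony: keirkiathaz → keirkiethez.
Nasal assimilation: no change.

keirkiethez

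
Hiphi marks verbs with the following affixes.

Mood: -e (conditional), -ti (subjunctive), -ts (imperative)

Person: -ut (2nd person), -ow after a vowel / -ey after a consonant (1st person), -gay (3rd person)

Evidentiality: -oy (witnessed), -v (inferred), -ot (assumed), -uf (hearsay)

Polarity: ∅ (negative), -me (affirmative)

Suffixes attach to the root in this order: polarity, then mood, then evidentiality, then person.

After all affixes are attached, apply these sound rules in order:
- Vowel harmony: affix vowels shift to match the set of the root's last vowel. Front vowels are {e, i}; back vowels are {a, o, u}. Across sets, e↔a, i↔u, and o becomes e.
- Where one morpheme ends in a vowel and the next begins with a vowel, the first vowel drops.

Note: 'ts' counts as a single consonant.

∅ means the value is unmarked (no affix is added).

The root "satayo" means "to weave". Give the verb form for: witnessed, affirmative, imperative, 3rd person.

Attach polarity affirmative -me → satayome.
Attach mood imperative -ts → satayomets.
Attach evidentiality witnessed -oy → satayometsoy.
Attach person 3rd person -gay → satayometsoygay.
Apply vowel harmony: satayometsoygay → satayomatsoygay.
Vowel deletion: no change.

satayomatsoygay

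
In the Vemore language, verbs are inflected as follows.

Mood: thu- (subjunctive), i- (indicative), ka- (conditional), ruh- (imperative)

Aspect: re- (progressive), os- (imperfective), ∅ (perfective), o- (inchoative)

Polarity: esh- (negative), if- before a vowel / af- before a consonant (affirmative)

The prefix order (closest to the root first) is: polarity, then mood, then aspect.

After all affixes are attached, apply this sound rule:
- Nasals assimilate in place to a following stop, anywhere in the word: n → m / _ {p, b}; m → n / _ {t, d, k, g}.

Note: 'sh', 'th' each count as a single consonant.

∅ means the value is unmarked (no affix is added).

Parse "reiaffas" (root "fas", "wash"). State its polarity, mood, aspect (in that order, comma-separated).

affirmative, indicative, progressive

Segment: re-i-af-fas.
polarity: if/af- → affirmative.
mood: i- → indicative.
aspect: re- → progressive.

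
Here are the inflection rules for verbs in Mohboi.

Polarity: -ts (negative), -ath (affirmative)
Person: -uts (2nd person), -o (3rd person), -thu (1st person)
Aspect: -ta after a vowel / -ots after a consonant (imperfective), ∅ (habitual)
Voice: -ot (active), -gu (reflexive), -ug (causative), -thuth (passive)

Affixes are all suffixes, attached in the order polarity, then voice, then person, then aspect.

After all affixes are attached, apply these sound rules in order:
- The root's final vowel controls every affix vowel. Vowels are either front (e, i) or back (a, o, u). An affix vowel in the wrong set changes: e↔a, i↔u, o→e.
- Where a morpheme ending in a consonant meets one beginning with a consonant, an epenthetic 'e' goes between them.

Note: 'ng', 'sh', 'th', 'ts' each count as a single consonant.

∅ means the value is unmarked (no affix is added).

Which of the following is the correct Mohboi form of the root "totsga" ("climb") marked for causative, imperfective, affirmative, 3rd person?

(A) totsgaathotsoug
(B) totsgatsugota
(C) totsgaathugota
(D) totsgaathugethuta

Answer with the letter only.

C

Attach polarity affirmative -ath → totsgaath.
Attach voice causative -ug → totsgaathug.
Attach person 3rd person -o → totsgaathugo.
Attach aspect imperfective -ta (after vowel 'o') → totsgaathugota.
Vowel harmony: no change.
Epenthesis: no change.
So the correct form is totsgaathugota, option (C).
(A) totsgaathotsoug is wrong: it has the affixes in the wrong order.
(B) totsgatsugota is wrong: it uses negative instead of affirmative for polarity.
(D) totsgaathugethuta is wrong: it uses 1st person instead of 3rd person for person.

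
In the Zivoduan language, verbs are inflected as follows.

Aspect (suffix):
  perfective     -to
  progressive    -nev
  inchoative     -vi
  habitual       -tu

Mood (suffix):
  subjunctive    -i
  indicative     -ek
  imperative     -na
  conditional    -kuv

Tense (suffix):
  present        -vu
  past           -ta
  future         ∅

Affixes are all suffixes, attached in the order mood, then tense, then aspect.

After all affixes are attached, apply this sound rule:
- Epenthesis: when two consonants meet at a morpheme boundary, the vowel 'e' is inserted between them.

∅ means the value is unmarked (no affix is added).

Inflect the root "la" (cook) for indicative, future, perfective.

laeketo

Attach mood indicative -ek → laek.
tense = future: zero marking, form stays laek.
Attach aspect perfective -to → laekto.
Apply epenthesis: laekto → laeketo.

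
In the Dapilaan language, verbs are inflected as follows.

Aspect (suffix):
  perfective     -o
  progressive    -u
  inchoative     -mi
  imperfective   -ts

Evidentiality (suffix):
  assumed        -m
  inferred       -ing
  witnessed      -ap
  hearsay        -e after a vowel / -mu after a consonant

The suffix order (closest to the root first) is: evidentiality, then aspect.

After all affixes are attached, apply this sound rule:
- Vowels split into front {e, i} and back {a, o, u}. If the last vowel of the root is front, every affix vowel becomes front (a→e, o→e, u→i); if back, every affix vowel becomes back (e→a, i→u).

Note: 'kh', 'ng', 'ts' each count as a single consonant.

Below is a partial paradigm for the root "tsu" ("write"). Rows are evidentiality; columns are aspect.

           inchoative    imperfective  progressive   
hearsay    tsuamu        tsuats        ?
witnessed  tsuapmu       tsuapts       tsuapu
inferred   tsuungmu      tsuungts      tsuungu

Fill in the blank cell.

Attach evidentiality hearsay -e (after vowel 'u') → tsue.
Attach aspect progressive -u → tsueu.
Apply vowel harmony: tsueu → tsuau.

tsuau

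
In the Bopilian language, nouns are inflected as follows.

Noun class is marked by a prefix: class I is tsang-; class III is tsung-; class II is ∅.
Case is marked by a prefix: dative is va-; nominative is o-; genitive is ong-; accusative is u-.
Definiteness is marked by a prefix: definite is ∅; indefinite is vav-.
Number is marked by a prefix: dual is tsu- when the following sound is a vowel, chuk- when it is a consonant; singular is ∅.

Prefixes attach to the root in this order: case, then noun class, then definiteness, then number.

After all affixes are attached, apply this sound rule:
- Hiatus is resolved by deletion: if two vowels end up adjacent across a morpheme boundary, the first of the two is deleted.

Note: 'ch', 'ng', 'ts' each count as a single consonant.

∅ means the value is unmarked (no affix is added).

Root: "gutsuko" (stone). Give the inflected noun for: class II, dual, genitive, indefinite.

Attach case genitive ong- → onggutsuko.
noun class = class II: zero marking, form stays onggutsuko.
Attach definiteness indefinite vav- → vavonggutsuko.
Attach number dual chuk- (before consonant 'v') → chukvavonggutsuko.
Vowel deletion: no change.

chukvavonggutsuko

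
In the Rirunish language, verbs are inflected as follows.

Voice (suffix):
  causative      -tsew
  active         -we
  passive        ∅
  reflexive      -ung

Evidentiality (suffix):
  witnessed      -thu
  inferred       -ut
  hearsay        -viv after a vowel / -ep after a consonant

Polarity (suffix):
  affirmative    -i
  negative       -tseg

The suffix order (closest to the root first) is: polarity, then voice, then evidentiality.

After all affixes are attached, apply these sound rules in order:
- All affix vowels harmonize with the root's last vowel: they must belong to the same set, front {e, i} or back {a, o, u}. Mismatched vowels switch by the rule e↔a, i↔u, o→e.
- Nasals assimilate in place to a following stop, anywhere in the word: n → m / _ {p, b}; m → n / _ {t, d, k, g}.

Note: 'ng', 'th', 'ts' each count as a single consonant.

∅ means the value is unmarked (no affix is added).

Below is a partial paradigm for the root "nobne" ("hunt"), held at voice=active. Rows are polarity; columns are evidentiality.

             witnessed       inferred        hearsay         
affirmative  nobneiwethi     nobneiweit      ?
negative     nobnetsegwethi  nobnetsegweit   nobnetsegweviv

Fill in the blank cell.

Attach polarity affirmative -i → nobnei.
Attach voice active -we → nobneiwe.
Attach evidentiality hearsay -viv (after vowel 'e') → nobneiweviv.
Vowel harmony: no change.
Nasal assimilation: no change.

nobneiweviv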